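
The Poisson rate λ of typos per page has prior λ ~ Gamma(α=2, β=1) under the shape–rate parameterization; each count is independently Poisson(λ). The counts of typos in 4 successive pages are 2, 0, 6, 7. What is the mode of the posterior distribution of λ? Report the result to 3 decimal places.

λ̂_MAP = 3.200

Σxᵢ = 2+0+6+7 = 15, with n = 4.
Posterior ∝ λe^(−1λ) · λ^15e^(−4λ) = λ^16e^(−5λ), i.e. Gamma(shape=17, rate=5).
The mode of a Gamma(a, b) with a ≥ 1 (shape–rate) is (a−1)/b = 16/5 ≈ 3.200.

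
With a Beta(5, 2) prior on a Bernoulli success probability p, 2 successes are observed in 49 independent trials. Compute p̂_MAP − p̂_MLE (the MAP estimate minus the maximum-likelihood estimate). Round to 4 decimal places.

MAP − MLE = 0.0703

Posterior is Beta(7, 49); MAP = (7−1)/(56−2) = 6/54 ≈ 0.11111.
MLE ignores the prior: p̂_MLE = k/n = 2/49 ≈ 0.04082.
Difference = 6/54 − 2/49 = 31/441 ≈ 0.0703.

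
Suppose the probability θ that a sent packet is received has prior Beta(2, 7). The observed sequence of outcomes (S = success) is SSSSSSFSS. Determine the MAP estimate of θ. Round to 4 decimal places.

Prior: Beta(2, 7).
Data: 8 successes in 9 trials (from the sequence). The binomial likelihood contributes θ^8(1−θ)^1, so the posterior is Beta(2+8, 7+1) = Beta(10, 8).
For Beta(a, b) with a, b > 1 the mode is (a−1)/(a+b−2) = 9/16 ≈ 0.5625.

θ̂_MAP = 0.5625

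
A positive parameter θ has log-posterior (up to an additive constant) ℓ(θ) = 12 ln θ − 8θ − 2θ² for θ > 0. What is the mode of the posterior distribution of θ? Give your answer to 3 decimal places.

θ̂_MAP = 1.000

ℓ'(θ) = 12/θ − 8 − 4θ. Setting this to zero and multiplying by θ: 4θ² + 8θ − 12 = 0.
θ = (−8 + √(8² + 4·4·12)) / (2·4) = (−8 + √256) / 8 = (−8 + 16)/8 = 1.
ℓ''(θ) = −12/θ² − 4 < 0, confirming a maximum.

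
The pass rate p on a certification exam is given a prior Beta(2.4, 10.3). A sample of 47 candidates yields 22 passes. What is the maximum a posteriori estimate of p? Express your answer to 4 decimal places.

p̂_MAP = 0.4055

Prior: Beta(2.4, 10.3).
Data: 22 successes in 47 trials. The binomial likelihood contributes p^22(1−p)^25, so the posterior is Beta(2.4+22, 10.3+25) = Beta(24.4, 35.3).
For Beta(a, b) with a, b > 1 the mode is (a−1)/(a+b−2) = 23.4/57.7 ≈ 0.4055.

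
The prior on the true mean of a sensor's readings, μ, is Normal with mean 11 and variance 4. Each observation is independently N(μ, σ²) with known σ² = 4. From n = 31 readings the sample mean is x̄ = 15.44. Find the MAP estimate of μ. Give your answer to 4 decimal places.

μ̂_MAP = 15.3013

n = 31, x̄ = 15.44.
For a Normal prior and Normal likelihood with known variance, the posterior is Normal; its mode equals its mean, the precision-weighted average.
Prior precision 1/σ₀² = 1/4 = 0.25; data precision n/σ² = 31/4 = 7.75.
μ̂ = (0.25·11 + 7.75·15.44) / (0.25 + 7.75) = 122.41/8 = 15.30125 ≈ 15.3013.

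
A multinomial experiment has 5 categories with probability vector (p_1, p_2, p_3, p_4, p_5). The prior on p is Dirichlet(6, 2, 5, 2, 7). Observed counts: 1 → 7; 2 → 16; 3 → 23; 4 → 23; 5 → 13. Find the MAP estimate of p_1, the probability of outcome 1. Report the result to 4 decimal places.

The posterior is Dirichlet(αᵢ + nᵢ) = Dirichlet(13, 18, 28, 25, 20).
For a Dirichlet(a₁,…,a_K) with all aᵢ > 1, the mode has j-th component (aⱼ − 1)/(Σaᵢ − K).
Here Σaᵢ = 104 and K = 5, so p_1 = (13 − 1)/(104 − 5) = 12/99 ≈ 0.1212.

MAP estimate: 0.1212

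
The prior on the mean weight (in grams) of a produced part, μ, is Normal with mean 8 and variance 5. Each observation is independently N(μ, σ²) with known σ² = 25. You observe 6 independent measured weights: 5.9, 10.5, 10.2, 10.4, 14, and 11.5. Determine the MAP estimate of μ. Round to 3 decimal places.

μ̂_MAP = 9.318

n = 6; x̄ = (5.9 + 10.5 + 10.2 + 10.4 + 14 + 11.5)/6 = 62.5/6 = 125/12 ≈ 10.4167.
For a Normal prior and Normal likelihood with known variance, the posterior is Normal; its mode equals its mean, the precision-weighted average.
Prior precision 1/σ₀² = 1/5 = 0.2; data precision n/σ² = 6/25 = 0.24.
μ̂ = (0.2·8 + 0.24·(125/12)) / (0.2 + 0.24) = 4.1/0.44 = 205/22 ≈ 9.318.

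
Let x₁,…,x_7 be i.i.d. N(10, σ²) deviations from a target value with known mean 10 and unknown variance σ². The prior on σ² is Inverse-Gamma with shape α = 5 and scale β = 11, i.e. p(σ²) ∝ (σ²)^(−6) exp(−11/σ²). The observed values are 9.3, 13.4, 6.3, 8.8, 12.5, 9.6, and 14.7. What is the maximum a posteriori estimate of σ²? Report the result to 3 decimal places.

σ̂²_MAP = 4.088

Sum of squared deviations about the known mean: SS = (9.3−10)² + (13.4−10)² + (6.3−10)² + (8.8−10)² + (12.5−10)² + (9.6−10)² + (14.7−10)² = 55.68.
The Normal likelihood contributes (σ²)^(−n/2) exp(−SS/(2σ²)), so the posterior is Inverse-Gamma(α + n/2, β + SS/2) = Inverse-Gamma(8.5, 38.84).
The mode of Inverse-Gamma(a, b) is b/(a+1) = 38.84/9.5 ≈ 4.088.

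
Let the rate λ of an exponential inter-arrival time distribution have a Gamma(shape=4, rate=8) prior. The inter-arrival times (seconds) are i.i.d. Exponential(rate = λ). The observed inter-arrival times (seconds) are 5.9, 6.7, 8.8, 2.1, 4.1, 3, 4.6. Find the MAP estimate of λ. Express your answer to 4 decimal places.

λ̂_MAP = 0.2315

The Exponential(rate=λ) likelihood is ∝ λ^n e^(−λΣtᵢ). Here n = 7 and Σtᵢ = 5.9 + 6.7 + 8.8 + 2.1 + 4.1 + 3 + 4.6 = 35.2.
Posterior ∝ λ^3e^(−8λ) · λ^7e^(−35.2λ) = λ^10e^(−43.2λ), i.e. Gamma(11, 43.2).
Mode = (a−1)/b = 10/43.2 ≈ 0.2315.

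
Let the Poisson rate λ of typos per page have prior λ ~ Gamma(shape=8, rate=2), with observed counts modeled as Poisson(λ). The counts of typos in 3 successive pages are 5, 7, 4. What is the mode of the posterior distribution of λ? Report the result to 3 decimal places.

Σxᵢ = 5+7+4 = 16, with n = 3.
Posterior ∝ λ^7e^(−2λ) · λ^16e^(−3λ) = λ^23e^(−5λ), i.e. Gamma(shape=24, rate=5).
The mode of a Gamma(a, b) with a ≥ 1 (shape–rate) is (a−1)/b = 23/5 ≈ 4.600.

λ̂_MAP = 4.600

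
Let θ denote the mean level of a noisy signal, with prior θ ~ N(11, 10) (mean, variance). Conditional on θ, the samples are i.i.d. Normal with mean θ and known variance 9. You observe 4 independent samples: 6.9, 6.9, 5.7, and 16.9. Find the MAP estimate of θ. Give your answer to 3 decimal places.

θ̂_MAP = 9.449

n = 4; x̄ = (6.9 + 6.9 + 5.7 + 16.9)/4 = 36.4/4 = 9.1.
For a Normal prior and Normal likelihood with known variance, the posterior is Normal; its mode equals its mean, the precision-weighted average.
Prior precision 1/σ₀² = 1/10 = 0.1; data precision n/σ² = 4/9.
θ̂ = (0.1·11 + (4/9)·9.1) / (0.1 + 4/9) = (463/90)/(49/90) = 463/49 ≈ 9.449.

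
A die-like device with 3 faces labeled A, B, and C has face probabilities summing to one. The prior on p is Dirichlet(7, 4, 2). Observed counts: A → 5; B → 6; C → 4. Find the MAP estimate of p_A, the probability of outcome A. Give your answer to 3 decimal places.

The posterior is Dirichlet(αᵢ + nᵢ) = Dirichlet(12, 10, 6).
For a Dirichlet(a₁,…,a_K) with all aᵢ > 1, the mode has j-th component (aⱼ − 1)/(Σaᵢ − K).
Here Σaᵢ = 28 and K = 3, so p_A = (12 − 1)/(28 − 3) = 11/25 ≈ 0.440.

MAP estimate of p_A = 0.440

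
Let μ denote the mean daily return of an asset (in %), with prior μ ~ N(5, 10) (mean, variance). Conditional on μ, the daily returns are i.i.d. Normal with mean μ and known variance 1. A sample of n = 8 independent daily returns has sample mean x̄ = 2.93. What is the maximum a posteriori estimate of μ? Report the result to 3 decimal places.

n = 8, x̄ = 2.93.
For a Normal prior and Normal likelihood with known variance, the posterior is Normal; its mode equals its mean, the precision-weighted average.
Prior precision 1/σ₀² = 1/10 = 0.1; data precision n/σ² = 8/1 = 8.
μ̂ = (0.1·5 + 8·2.93) / (0.1 + 8) = 23.94/8.1 = 133/45 ≈ 2.956.

μ̂_MAP = 2.956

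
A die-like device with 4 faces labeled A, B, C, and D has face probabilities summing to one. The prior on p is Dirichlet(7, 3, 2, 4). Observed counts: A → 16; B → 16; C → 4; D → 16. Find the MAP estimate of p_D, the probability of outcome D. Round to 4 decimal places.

MAP estimate of p_D = 0.2969

The posterior is Dirichlet(αᵢ + nᵢ) = Dirichlet(23, 19, 6, 20).
For a Dirichlet(a₁,…,a_K) with all aᵢ > 1, the mode has j-th component (aⱼ − 1)/(Σaᵢ − K).
Here Σaᵢ = 68 and K = 4, so p_D = (20 − 1)/(68 − 4) = 19/64 ≈ 0.2969.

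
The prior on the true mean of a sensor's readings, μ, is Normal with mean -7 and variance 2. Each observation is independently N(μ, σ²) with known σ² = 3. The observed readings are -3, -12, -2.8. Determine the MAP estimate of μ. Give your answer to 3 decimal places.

μ̂_MAP = -6.289

n = 3; x̄ = ((-3) + (-12) + (-2.8))/3 = -17.8/3 = -89/15 ≈ -5.9333.
For a Normal prior and Normal likelihood with known variance, the posterior is Normal; its mode equals its mean, the precision-weighted average.
Prior precision 1/σ₀² = 1/2 = 0.5; data precision n/σ² = 3/3 = 1.
μ̂ = (0.5·(-7) + 1·(-89/15)) / (0.5 + 1) = (-283/30)/1.5 = -283/45 ≈ -6.289.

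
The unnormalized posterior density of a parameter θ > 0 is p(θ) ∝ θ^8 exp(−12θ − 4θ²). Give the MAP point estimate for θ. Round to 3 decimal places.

ℓ'(θ) = 8/θ − 12 − 8θ. Setting this to zero and multiplying by θ: 8θ² + 12θ − 8 = 0.
θ = (−12 + √(12² + 4·8·8)) / (2·8) = (−12 + √400) / 16 = (−12 + 20)/16 = 1/2.
ℓ''(θ) = −8/θ² − 8 < 0, confirming a maximum.

θ̂_MAP = 0.500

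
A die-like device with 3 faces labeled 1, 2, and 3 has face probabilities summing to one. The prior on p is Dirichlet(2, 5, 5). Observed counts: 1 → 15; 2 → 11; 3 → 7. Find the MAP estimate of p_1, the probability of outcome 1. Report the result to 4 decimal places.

MAP estimate: 0.3810

The posterior is Dirichlet(αᵢ + nᵢ) = Dirichlet(17, 16, 12).
For a Dirichlet(a₁,…,a_K) with all aᵢ > 1, the mode has j-th component (aⱼ − 1)/(Σaᵢ − K).
Here Σaᵢ = 45 and K = 3, so p_1 = (17 − 1)/(45 − 3) = 16/42 ≈ 0.3810.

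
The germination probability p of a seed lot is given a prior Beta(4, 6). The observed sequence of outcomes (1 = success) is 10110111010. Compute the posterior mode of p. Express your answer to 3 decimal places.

Prior: Beta(4, 6).
Data: 7 successes in 11 trials (from the sequence). The binomial likelihood contributes p^7(1−p)^4, so the posterior is Beta(4+7, 6+4) = Beta(11, 10).
For Beta(a, b) with a, b > 1 the mode is (a−1)/(a+b−2) = 10/19 ≈ 0.526.

p̂_MAP = 0.526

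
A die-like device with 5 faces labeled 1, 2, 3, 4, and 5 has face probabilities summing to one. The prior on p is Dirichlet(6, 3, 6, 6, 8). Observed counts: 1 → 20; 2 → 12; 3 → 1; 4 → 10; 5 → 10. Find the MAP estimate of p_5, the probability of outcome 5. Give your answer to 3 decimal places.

MAP estimate: 0.221

The posterior is Dirichlet(αᵢ + nᵢ) = Dirichlet(26, 15, 7, 16, 18).
For a Dirichlet(a₁,…,a_K) with all aᵢ > 1, the mode has j-th component (aⱼ − 1)/(Σaᵢ − K).
Here Σaᵢ = 82 and K = 5, so p_5 = (18 − 1)/(82 − 5) = 17/77 ≈ 0.221.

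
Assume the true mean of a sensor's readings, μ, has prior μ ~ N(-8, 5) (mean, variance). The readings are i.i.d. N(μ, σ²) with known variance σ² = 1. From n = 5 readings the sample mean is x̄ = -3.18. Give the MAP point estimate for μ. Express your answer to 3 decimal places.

n = 5, x̄ = -3.18.
For a Normal prior and Normal likelihood with known variance, the posterior is Normal; its mode equals its mean, the precision-weighted average.
Prior precision 1/σ₀² = 1/5 = 0.2; data precision n/σ² = 5/1 = 5.
μ̂ = (0.2·(-8) + 5·(-3.18)) / (0.2 + 5) = (-17.5)/5.2 = -175/52 ≈ -3.365.

μ̂_MAP = -3.365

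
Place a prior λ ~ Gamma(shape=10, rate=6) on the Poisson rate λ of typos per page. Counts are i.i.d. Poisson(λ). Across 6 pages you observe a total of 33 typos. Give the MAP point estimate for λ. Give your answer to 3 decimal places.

λ̂_MAP = 3.500

Σxᵢ = 33, n = 6.
Posterior ∝ λ^9e^(−6λ) · λ^33e^(−6λ) = λ^42e^(−12λ), i.e. Gamma(shape=43, rate=12).
The mode of a Gamma(a, b) with a ≥ 1 (shape–rate) is (a−1)/b = 42/12 ≈ 3.500.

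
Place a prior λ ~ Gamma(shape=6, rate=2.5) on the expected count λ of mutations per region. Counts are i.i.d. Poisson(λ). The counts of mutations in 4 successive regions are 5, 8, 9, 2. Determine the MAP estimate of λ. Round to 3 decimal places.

λ̂_MAP = 4.462

Σxᵢ = 5+8+9+2 = 24, with n = 4.
Posterior ∝ λ^5e^(−2.5λ) · λ^24e^(−4λ) = λ^29e^(−6.5λ), i.e. Gamma(shape=30, rate=6.5).
The mode of a Gamma(a, b) with a ≥ 1 (shape–rate) is (a−1)/b = 29/6.5 ≈ 4.462.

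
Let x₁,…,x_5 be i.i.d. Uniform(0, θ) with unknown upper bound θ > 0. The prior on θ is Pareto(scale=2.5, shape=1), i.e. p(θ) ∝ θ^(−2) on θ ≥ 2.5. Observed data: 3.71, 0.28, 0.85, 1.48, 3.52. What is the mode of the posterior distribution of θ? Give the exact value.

θ̂_MAP = 3.71

The Uniform(0, θ) likelihood is θ^(−n) for θ ≥ max(xᵢ), zero otherwise. Here max(xᵢ) = 3.71.
Posterior ∝ θ^(−2) · θ^(−5) = θ^(−7) on θ ≥ max(2.5, 3.71) = 3.71.
This density is strictly decreasing in θ, so the posterior mode lies at the lower boundary of the support.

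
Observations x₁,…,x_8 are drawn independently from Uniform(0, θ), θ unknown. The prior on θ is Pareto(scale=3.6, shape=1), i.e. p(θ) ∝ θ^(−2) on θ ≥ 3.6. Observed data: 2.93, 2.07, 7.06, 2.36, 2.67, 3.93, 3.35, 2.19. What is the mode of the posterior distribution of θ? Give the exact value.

θ̂_MAP = 7.06

The Uniform(0, θ) likelihood is θ^(−n) for θ ≥ max(xᵢ), zero otherwise. Here max(xᵢ) = 7.06.
Posterior ∝ θ^(−2) · θ^(−8) = θ^(−10) on θ ≥ max(3.6, 7.06) = 7.06.
This density is strictly decreasing in θ, so the posterior mode lies at the lower boundary of the support.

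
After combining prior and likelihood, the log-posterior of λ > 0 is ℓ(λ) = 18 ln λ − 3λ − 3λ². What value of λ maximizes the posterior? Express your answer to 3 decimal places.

ℓ'(λ) = 18/λ − 3 − 6λ. Setting this to zero and multiplying by λ: 6λ² + 3λ − 18 = 0.
λ = (−3 + √(3² + 4·6·18)) / (2·6) = (−3 + √441) / 12 = (−3 + 21)/12 = 3/2.
ℓ''(λ) = −18/λ² − 6 < 0, confirming a maximum.

λ̂_MAP = 1.500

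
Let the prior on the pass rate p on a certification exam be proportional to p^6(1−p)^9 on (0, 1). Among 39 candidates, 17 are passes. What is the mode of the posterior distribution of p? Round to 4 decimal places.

The prior density ∝ p^6(1−p)^9 is the kernel of Beta(7, 10).
Data: 17 successes in 39 trials. The binomial likelihood contributes p^17(1−p)^22, so the posterior is Beta(7+17, 10+22) = Beta(24, 32).
For Beta(a, b) with a, b > 1 the mode is (a−1)/(a+b−2) = 23/54 ≈ 0.4259.

p̂_MAP = 0.4259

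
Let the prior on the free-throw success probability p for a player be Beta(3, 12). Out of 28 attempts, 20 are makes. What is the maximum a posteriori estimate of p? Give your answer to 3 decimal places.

p̂_MAP = 0.537

Prior: Beta(3, 12).
Data: 20 successes in 28 trials. The binomial likelihood contributes p^20(1−p)^8, so the posterior is Beta(3+20, 12+8) = Beta(23, 20).
For Beta(a, b) with a, b > 1 the mode is (a−1)/(a+b−2) = 22/41 ≈ 0.537.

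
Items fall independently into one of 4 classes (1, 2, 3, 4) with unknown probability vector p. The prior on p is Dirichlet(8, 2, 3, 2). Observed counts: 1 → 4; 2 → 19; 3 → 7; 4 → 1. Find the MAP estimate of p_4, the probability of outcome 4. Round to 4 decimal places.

The posterior is Dirichlet(αᵢ + nᵢ) = Dirichlet(12, 21, 10, 3).
For a Dirichlet(a₁,…,a_K) with all aᵢ > 1, the mode has j-th component (aⱼ − 1)/(Σaᵢ − K).
Here Σaᵢ = 46 and K = 4, so p_4 = (3 − 1)/(46 − 4) = 2/42 ≈ 0.0476.

MAP estimate: 0.0476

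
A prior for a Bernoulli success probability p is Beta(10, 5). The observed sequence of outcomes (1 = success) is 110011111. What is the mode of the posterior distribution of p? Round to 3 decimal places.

p̂_MAP = 0.727

Prior: Beta(10, 5).
Data: 7 successes in 9 trials (from the sequence). The binomial likelihood contributes p^7(1−p)^2, so the posterior is Beta(10+7, 5+2) = Beta(17, 7).
For Beta(a, b) with a, b > 1 the mode is (a−1)/(a+b−2) = 16/22 ≈ 0.727.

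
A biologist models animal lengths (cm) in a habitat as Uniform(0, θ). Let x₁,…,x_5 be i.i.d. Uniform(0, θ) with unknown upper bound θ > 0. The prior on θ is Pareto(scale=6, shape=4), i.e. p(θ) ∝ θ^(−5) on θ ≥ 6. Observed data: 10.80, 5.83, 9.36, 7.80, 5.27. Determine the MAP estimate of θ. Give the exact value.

θ̂_MAP = 10.80

The Uniform(0, θ) likelihood is θ^(−n) for θ ≥ max(xᵢ), zero otherwise. Here max(xᵢ) = 10.80.
Posterior ∝ θ^(−5) · θ^(−5) = θ^(−10) on θ ≥ max(6, 10.80) = 10.80.
This density is strictly decreasing in θ, so the posterior mode lies at the lower boundary of the support.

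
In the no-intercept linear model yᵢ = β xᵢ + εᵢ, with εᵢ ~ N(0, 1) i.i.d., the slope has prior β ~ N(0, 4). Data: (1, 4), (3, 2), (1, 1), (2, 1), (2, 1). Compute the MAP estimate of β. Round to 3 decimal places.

log p(β | y) = −Σ(yᵢ − βxᵢ)²/(2·1) − β²/(2·4) + const.
Setting the derivative to zero: Σxᵢ(yᵢ − βxᵢ)/1 − β/4 = 0, so β = Σxᵢyᵢ / (Σxᵢ² + σ²/τ²).
Σxᵢyᵢ = 1·4 + 3·2 + 1·1 + 2·1 + 2·1 = 15; Σxᵢ² = 19; σ²/τ² = 0.25.
β̂_MAP = 15 / (19 + 0.25) = 15/19.25 ≈ 0.779.

β̂_MAP = 0.779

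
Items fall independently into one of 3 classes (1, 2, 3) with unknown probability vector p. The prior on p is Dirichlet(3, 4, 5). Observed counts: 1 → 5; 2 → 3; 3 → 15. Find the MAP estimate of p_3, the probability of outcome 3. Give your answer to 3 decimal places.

The posterior is Dirichlet(αᵢ + nᵢ) = Dirichlet(8, 7, 20).
For a Dirichlet(a₁,…,a_K) with all aᵢ > 1, the mode has j-th component (aⱼ − 1)/(Σaᵢ − K).
Here Σaᵢ = 35 and K = 3, so p_3 = (20 − 1)/(35 − 3) = 19/32 ≈ 0.594.

MAP estimate: 0.594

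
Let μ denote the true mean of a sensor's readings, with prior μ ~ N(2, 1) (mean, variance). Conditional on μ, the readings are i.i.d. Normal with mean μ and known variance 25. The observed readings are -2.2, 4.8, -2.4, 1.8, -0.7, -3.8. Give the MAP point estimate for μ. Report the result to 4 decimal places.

μ̂_MAP = 1.5323

n = 6; x̄ = ((-2.2) + 4.8 + (-2.4) + 1.8 + (-0.7) + (-3.8))/6 = -2.5/6 = -5/12 ≈ -0.4167.
For a Normal prior and Normal likelihood with known variance, the posterior is Normal; its mode equals its mean, the precision-weighted average.
Prior precision 1/σ₀² = 1/1 = 1; data precision n/σ² = 6/25 = 0.24.
μ̂ = (1·2 + 0.24·(-5/12)) / (1 + 0.24) = 1.9/1.24 = 95/62 ≈ 1.5323.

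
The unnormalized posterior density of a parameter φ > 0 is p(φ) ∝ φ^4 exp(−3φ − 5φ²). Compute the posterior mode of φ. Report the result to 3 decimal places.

φ̂_MAP = 0.500

ℓ'(φ) = 4/φ − 3 − 10φ. Setting this to zero and multiplying by φ: 10φ² + 3φ − 4 = 0.
φ = (−3 + √(3² + 4·10·4)) / (2·10) = (−3 + √169) / 20 = (−3 + 13)/20 = 1/2.
ℓ''(φ) = −4/φ² − 10 < 0, confirming a maximum.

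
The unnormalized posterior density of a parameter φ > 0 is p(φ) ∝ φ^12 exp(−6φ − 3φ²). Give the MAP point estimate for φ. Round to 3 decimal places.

ℓ'(φ) = 12/φ − 6 − 6φ. Setting this to zero and multiplying by φ: 6φ² + 6φ − 12 = 0.
φ = (−6 + √(6² + 4·6·12)) / (2·6) = (−6 + √324) / 12 = (−6 + 18)/12 = 1.
ℓ''(φ) = −12/φ² − 6 < 0, confirming a maximum.

φ̂_MAP = 1.000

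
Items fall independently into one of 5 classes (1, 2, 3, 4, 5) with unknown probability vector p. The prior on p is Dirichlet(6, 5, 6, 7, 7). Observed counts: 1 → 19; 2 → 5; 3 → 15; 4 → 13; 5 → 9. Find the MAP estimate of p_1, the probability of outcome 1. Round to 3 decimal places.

MAP estimate: 0.276

The posterior is Dirichlet(αᵢ + nᵢ) = Dirichlet(25, 10, 21, 20, 16).
For a Dirichlet(a₁,…,a_K) with all aᵢ > 1, the mode has j-th component (aⱼ − 1)/(Σaᵢ − K).
Here Σaᵢ = 92 and K = 5, so p_1 = (25 − 1)/(92 − 5) = 24/87 ≈ 0.276.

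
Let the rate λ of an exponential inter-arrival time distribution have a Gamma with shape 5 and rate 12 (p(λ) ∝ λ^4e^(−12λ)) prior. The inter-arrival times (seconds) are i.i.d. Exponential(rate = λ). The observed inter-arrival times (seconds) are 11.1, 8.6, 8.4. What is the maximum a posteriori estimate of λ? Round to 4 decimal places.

λ̂_MAP = 0.1746

The Exponential(rate=λ) likelihood is ∝ λ^n e^(−λΣtᵢ). Here n = 3 and Σtᵢ = 11.1 + 8.6 + 8.4 = 28.1.
Posterior ∝ λ^4e^(−12λ) · λ^3e^(−28.1λ) = λ^7e^(−40.1λ), i.e. Gamma(8, 40.1).
Mode = (a−1)/b = 7/40.1 ≈ 0.1746.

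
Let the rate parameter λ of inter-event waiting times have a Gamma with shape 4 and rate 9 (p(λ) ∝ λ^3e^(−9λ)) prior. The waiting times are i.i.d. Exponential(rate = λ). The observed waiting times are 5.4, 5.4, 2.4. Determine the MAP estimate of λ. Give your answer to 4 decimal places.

The Exponential(rate=λ) likelihood is ∝ λ^n e^(−λΣtᵢ). Here n = 3 and Σtᵢ = 5.4 + 5.4 + 2.4 = 13.2.
Posterior ∝ λ^3e^(−9λ) · λ^3e^(−13.2λ) = λ^6e^(−22.2λ), i.e. Gamma(7, 22.2).
Mode = (a−1)/b = 6/22.2 ≈ 0.2703.

λ̂_MAP = 0.2703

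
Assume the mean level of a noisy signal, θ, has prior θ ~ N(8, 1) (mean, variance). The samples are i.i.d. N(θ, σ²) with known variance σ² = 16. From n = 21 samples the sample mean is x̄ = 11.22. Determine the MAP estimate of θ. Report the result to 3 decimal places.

θ̂_MAP = 9.828

n = 21, x̄ = 11.22.
For a Normal prior and Normal likelihood with known variance, the posterior is Normal; its mode equals its mean, the precision-weighted average.
Prior precision 1/σ₀² = 1/1 = 1; data precision n/σ² = 21/16 = 1.3125.
θ̂ = (1·8 + 1.3125·11.22) / (1 + 1.3125) = 22.72625/2.3125 = 18181/1850 ≈ 9.828.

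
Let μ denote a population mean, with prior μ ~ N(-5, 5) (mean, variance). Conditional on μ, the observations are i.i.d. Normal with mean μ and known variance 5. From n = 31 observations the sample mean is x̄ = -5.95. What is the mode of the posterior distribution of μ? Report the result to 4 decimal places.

μ̂_MAP = -5.9203

n = 31, x̄ = -5.95.
For a Normal prior and Normal likelihood with known variance, the posterior is Normal; its mode equals its mean, the precision-weighted average.
Prior precision 1/σ₀² = 1/5 = 0.2; data precision n/σ² = 31/5 = 6.2.
μ̂ = (0.2·(-5) + 6.2·(-5.95)) / (0.2 + 6.2) = (-37.89)/6.4 = -5.9203125 ≈ -5.9203.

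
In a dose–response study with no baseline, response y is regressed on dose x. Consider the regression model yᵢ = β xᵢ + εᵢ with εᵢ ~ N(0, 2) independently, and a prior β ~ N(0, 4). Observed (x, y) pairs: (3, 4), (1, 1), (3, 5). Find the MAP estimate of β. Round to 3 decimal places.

β̂_MAP = 1.436

log p(β | y) = −Σ(yᵢ − βxᵢ)²/(2·2) − β²/(2·4) + const.
Setting the derivative to zero: Σxᵢ(yᵢ − βxᵢ)/2 − β/4 = 0, so β = Σxᵢyᵢ / (Σxᵢ² + σ²/τ²).
Σxᵢyᵢ = 3·4 + 1·1 + 3·5 = 28; Σxᵢ² = 19; σ²/τ² = 0.5.
β̂_MAP = 28 / (19 + 0.5) = 28/19.5 ≈ 1.436.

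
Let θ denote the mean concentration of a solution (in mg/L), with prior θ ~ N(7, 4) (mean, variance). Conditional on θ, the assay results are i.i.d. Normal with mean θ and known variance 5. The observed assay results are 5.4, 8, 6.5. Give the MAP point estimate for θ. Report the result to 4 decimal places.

n = 3; x̄ = (5.4 + 8 + 6.5)/3 = 19.9/3 = 199/30 ≈ 6.6333.
For a Normal prior and Normal likelihood with known variance, the posterior is Normal; its mode equals its mean, the precision-weighted average.
Prior precision 1/σ₀² = 1/4 = 0.25; data precision n/σ² = 3/5 = 0.6.
θ̂ = (0.25·7 + 0.6·(199/30)) / (0.25 + 0.6) = 5.73/0.85 = 573/85 ≈ 6.7412.

θ̂_MAP = 6.7412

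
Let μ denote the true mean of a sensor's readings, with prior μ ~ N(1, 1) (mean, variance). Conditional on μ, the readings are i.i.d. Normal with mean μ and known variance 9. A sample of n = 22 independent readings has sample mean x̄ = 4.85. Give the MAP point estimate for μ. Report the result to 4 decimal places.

n = 22, x̄ = 4.85.
For a Normal prior and Normal likelihood with known variance, the posterior is Normal; its mode equals its mean, the precision-weighted average.
Prior precision 1/σ₀² = 1/1 = 1; data precision n/σ² = 22/9.
μ̂ = (1·1 + (22/9)·4.85) / (1 + 22/9) = (1157/90)/(31/9) = 1157/310 ≈ 3.7323.

μ̂_MAP = 3.7323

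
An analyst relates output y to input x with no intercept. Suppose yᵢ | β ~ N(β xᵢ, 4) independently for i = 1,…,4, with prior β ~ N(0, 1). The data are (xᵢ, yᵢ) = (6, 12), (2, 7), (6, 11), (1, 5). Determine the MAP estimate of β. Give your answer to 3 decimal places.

β̂_MAP = 1.938

log p(β | y) = −Σ(yᵢ − βxᵢ)²/(2·4) − β²/(2·1) + const.
Setting the derivative to zero: Σxᵢ(yᵢ − βxᵢ)/4 − β/1 = 0, so β = Σxᵢyᵢ / (Σxᵢ² + σ²/τ²).
Σxᵢyᵢ = 6·12 + 2·7 + 6·11 + 1·5 = 157; Σxᵢ² = 77; σ²/τ² = 4.
β̂_MAP = 157 / (77 + 4) = 157/81 ≈ 1.938.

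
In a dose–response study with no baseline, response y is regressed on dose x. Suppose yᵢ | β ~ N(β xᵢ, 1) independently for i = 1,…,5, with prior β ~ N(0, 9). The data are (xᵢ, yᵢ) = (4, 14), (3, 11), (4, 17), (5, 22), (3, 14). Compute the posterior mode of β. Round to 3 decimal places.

β̂_MAP = 4.114

log p(β | y) = −Σ(yᵢ − βxᵢ)²/(2·1) − β²/(2·9) + const.
Setting the derivative to zero: Σxᵢ(yᵢ − βxᵢ)/1 − β/9 = 0, so β = Σxᵢyᵢ / (Σxᵢ² + σ²/τ²).
Σxᵢyᵢ = 4·14 + 3·11 + 4·17 + 5·22 + 3·14 = 309; Σxᵢ² = 75; σ²/τ² = 1/9.
β̂_MAP = 309 / (75 + 1/9) = 309/(676/9) = 2781/676 ≈ 4.114.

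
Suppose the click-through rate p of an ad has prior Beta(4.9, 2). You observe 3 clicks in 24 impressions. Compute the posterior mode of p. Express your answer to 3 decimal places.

p̂_MAP = 0.239

Prior: Beta(4.9, 2).
Data: 3 successes in 24 trials. The binomial likelihood contributes p^3(1−p)^21, so the posterior is Beta(4.9+3, 2+21) = Beta(7.9, 23).
For Beta(a, b) with a, b > 1 the mode is (a−1)/(a+b−2) = 6.9/28.9 ≈ 0.239.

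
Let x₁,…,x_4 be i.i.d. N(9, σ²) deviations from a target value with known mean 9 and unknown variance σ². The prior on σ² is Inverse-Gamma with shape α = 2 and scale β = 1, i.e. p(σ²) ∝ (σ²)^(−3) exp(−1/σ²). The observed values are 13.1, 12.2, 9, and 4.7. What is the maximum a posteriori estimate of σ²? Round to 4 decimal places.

σ̂²_MAP = 4.7540

Sum of squared deviations about the known mean: SS = (13.1−9)² + (12.2−9)² + (9−9)² + (4.7−9)² = 45.54.
The Normal likelihood contributes (σ²)^(−n/2) exp(−SS/(2σ²)), so the posterior is Inverse-Gamma(α + n/2, β + SS/2) = Inverse-Gamma(4, 23.77).
The mode of Inverse-Gamma(a, b) is b/(a+1) = 23.77/5 ≈ 4.7540.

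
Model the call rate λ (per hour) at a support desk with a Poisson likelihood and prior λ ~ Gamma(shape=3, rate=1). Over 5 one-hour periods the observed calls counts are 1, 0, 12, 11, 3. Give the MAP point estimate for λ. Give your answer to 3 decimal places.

λ̂_MAP = 4.833

Σxᵢ = 1+0+12+11+3 = 27, with n = 5.
Posterior ∝ λ^2e^(−1λ) · λ^27e^(−5λ) = λ^29e^(−6λ), i.e. Gamma(shape=30, rate=6).
The mode of a Gamma(a, b) with a ≥ 1 (shape–rate) is (a−1)/b = 29/6 ≈ 4.833.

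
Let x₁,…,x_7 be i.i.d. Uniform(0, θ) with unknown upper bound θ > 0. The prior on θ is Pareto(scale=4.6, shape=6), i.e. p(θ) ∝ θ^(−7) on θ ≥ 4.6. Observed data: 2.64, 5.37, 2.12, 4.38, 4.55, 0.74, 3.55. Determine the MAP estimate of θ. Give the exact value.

The Uniform(0, θ) likelihood is θ^(−n) for θ ≥ max(xᵢ), zero otherwise. Here max(xᵢ) = 5.37.
Posterior ∝ θ^(−7) · θ^(−7) = θ^(−14) on θ ≥ max(4.6, 5.37) = 5.37.
This density is strictly decreasing in θ, so the posterior mode lies at the lower boundary of the support.

θ̂_MAP = 5.37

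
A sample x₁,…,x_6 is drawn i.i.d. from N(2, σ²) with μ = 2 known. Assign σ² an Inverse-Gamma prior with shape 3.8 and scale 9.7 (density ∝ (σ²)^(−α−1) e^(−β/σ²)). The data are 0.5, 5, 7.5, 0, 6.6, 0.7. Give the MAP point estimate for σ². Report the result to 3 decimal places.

σ̂²_MAP = 5.625

Sum of squared deviations about the known mean: SS = (0.5−2)² + (5−2)² + (7.5−2)² + (0−2)² + (6.6−2)² + (0.7−2)² = 68.35.
The Normal likelihood contributes (σ²)^(−n/2) exp(−SS/(2σ²)), so the posterior is Inverse-Gamma(α + n/2, β + SS/2) = Inverse-Gamma(6.8, 43.875).
The mode of Inverse-Gamma(a, b) is b/(a+1) = 43.875/7.8 ≈ 5.625.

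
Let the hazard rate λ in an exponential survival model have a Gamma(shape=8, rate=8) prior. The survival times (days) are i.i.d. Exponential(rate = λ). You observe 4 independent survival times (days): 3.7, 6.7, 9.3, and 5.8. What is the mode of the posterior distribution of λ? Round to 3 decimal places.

The Exponential(rate=λ) likelihood is ∝ λ^n e^(−λΣtᵢ). Here n = 4 and Σtᵢ = 3.7 + 6.7 + 9.3 + 5.8 = 25.5.
Posterior ∝ λ^7e^(−8λ) · λ^4e^(−25.5λ) = λ^11e^(−33.5λ), i.e. Gamma(12, 33.5).
Mode = (a−1)/b = 11/33.5 ≈ 0.328.

λ̂_MAP = 0.328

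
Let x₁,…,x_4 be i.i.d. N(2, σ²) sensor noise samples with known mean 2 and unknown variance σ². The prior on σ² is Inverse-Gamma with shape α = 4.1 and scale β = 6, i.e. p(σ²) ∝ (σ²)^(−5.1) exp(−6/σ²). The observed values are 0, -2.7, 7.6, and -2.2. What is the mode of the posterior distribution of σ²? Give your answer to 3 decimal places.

σ̂²_MAP = 6.133

Sum of squared deviations about the known mean: SS = (0−2)² + (-2.7−2)² + (7.6−2)² + (-2.2−2)² = 75.09.
The Normal likelihood contributes (σ²)^(−n/2) exp(−SS/(2σ²)), so the posterior is Inverse-Gamma(α + n/2, β + SS/2) = Inverse-Gamma(6.1, 43.545).
The mode of Inverse-Gamma(a, b) is b/(a+1) = 43.545/7.1 ≈ 6.133.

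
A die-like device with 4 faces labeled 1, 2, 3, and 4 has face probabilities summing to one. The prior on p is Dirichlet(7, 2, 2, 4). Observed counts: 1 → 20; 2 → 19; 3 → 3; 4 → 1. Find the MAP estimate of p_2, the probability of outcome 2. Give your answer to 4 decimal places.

The posterior is Dirichlet(αᵢ + nᵢ) = Dirichlet(27, 21, 5, 5).
For a Dirichlet(a₁,…,a_K) with all aᵢ > 1, the mode has j-th component (aⱼ − 1)/(Σaᵢ − K).
Here Σaᵢ = 58 and K = 4, so p_2 = (21 − 1)/(58 − 4) = 20/54 ≈ 0.3704.

MAP estimate: 0.3704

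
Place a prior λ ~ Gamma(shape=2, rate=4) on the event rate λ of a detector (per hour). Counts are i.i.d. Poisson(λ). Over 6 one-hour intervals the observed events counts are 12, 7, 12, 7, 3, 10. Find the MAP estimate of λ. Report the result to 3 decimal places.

λ̂_MAP = 5.200

Σxᵢ = 12+7+12+7+3+10 = 51, with n = 6.
Posterior ∝ λe^(−4λ) · λ^51e^(−6λ) = λ^52e^(−10λ), i.e. Gamma(shape=53, rate=10).
The mode of a Gamma(a, b) with a ≥ 1 (shape–rate) is (a−1)/b = 52/10 ≈ 5.200.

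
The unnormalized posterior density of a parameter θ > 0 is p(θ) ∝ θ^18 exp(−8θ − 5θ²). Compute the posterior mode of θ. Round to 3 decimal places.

ℓ'(θ) = 18/θ − 8 − 10θ. Setting this to zero and multiplying by θ: 10θ² + 8θ − 18 = 0.
θ = (−8 + √(8² + 4·10·18)) / (2·10) = (−8 + √784) / 20 = (−8 + 28)/20 = 1.
ℓ''(θ) = −18/θ² − 10 < 0, confirming a maximum.

θ̂_MAP = 1.000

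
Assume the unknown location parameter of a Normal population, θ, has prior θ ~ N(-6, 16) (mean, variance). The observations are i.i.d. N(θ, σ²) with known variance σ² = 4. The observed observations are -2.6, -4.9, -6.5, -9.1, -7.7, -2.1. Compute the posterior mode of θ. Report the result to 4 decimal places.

n = 6; x̄ = ((-2.6) + (-4.9) + (-6.5) + (-9.1) + (-7.7) + (-2.1))/6 = -32.9/6 = -329/60 ≈ -5.4833.
For a Normal prior and Normal likelihood with known variance, the posterior is Normal; its mode equals its mean, the precision-weighted average.
Prior precision 1/σ₀² = 1/16 = 0.0625; data precision n/σ² = 6/4 = 1.5.
θ̂ = (0.0625·(-6) + 1.5·(-329/60)) / (0.0625 + 1.5) = (-8.6)/1.5625 = -5.5040.

θ̂_MAP = -5.5040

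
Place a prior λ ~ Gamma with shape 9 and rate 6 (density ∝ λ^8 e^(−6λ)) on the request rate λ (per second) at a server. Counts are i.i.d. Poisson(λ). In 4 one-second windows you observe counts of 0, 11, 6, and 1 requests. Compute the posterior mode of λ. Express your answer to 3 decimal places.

λ̂_MAP = 2.600

Σxᵢ = 0+11+6+1 = 18, with n = 4.
Posterior ∝ λ^8e^(−6λ) · λ^18e^(−4λ) = λ^26e^(−10λ), i.e. Gamma(shape=27, rate=10).
The mode of a Gamma(a, b) with a ≥ 1 (shape–rate) is (a−1)/b = 26/10 ≈ 2.600.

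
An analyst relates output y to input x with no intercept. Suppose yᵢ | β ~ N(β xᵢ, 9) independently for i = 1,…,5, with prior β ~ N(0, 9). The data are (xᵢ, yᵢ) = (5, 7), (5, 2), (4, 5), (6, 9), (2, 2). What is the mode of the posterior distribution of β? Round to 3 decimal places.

log p(β | y) = −Σ(yᵢ − βxᵢ)²/(2·9) − β²/(2·9) + const.
Setting the derivative to zero: Σxᵢ(yᵢ − βxᵢ)/9 − β/9 = 0, so β = Σxᵢyᵢ / (Σxᵢ² + σ²/τ²).
Σxᵢyᵢ = 5·7 + 5·2 + 4·5 + 6·9 + 2·2 = 123; Σxᵢ² = 106; σ²/τ² = 1.
β̂_MAP = 123 / (106 + 1) = 123/107 ≈ 1.150.

β̂_MAP = 1.150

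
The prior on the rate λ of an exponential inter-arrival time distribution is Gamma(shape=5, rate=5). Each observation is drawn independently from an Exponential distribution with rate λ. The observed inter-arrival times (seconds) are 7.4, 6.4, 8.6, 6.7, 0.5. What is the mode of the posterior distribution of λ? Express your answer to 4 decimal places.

λ̂_MAP = 0.2601

The Exponential(rate=λ) likelihood is ∝ λ^n e^(−λΣtᵢ). Here n = 5 and Σtᵢ = 7.4 + 6.4 + 8.6 + 6.7 + 0.5 = 29.6.
Posterior ∝ λ^4e^(−5λ) · λ^5e^(−29.6λ) = λ^9e^(−34.6λ), i.e. Gamma(10, 34.6).
Mode = (a−1)/b = 9/34.6 ≈ 0.2601.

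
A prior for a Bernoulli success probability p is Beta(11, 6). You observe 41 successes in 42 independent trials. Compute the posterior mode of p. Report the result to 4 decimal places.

Prior: Beta(11, 6).
Data: 41 successes in 42 trials. The binomial likelihood contributes p^41(1−p)^1, so the posterior is Beta(11+41, 6+1) = Beta(52, 7).
For Beta(a, b) with a, b > 1 the mode is (a−1)/(a+b−2) = 51/57 ≈ 0.8947.

p̂_MAP = 0.8947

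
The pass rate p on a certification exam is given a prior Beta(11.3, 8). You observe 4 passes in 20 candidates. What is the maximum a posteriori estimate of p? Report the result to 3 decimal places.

p̂_MAP = 0.383

Prior: Beta(11.3, 8).
Data: 4 successes in 20 trials. The binomial likelihood contributes p^4(1−p)^16, so the posterior is Beta(11.3+4, 8+16) = Beta(15.3, 24).
For Beta(a, b) with a, b > 1 the mode is (a−1)/(a+b−2) = 14.3/37.3 ≈ 0.383.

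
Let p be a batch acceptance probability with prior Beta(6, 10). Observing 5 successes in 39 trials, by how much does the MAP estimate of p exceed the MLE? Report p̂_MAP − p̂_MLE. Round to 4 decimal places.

Posterior is Beta(11, 44); MAP = (11−1)/(55−2) = 10/53 ≈ 0.18868.
MLE ignores the prior: p̂_MLE = k/n = 5/39 ≈ 0.12821.
Difference = 10/53 − 5/39 = 125/2067 ≈ 0.0605.

MAP − MLE = 0.0605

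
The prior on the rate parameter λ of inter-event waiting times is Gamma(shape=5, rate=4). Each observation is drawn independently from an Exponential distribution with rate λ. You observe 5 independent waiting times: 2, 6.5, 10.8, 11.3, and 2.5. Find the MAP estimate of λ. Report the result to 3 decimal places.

The Exponential(rate=λ) likelihood is ∝ λ^n e^(−λΣtᵢ). Here n = 5 and Σtᵢ = 2 + 6.5 + 10.8 + 11.3 + 2.5 = 33.1.
Posterior ∝ λ^4e^(−4λ) · λ^5e^(−33.1λ) = λ^9e^(−37.1λ), i.e. Gamma(10, 37.1).
Mode = (a−1)/b = 9/37.1 ≈ 0.243.

λ̂_MAP = 0.243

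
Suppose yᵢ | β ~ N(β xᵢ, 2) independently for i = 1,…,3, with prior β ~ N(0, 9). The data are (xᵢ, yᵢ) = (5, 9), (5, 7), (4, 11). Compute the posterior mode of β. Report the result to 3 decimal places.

β̂_MAP = 1.872

log p(β | y) = −Σ(yᵢ − βxᵢ)²/(2·2) − β²/(2·9) + const.
Setting the derivative to zero: Σxᵢ(yᵢ − βxᵢ)/2 − β/9 = 0, so β = Σxᵢyᵢ / (Σxᵢ² + σ²/τ²).
Σxᵢyᵢ = 5·9 + 5·7 + 4·11 = 124; Σxᵢ² = 66; σ²/τ² = 2/9.
β̂_MAP = 124 / (66 + 2/9) = 124/(596/9) = 279/149 ≈ 1.872.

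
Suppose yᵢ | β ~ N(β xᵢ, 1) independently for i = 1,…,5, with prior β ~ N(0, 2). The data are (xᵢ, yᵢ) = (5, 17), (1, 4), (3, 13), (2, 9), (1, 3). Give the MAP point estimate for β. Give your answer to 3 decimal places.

log p(β | y) = −Σ(yᵢ − βxᵢ)²/(2·1) − β²/(2·2) + const.
Setting the derivative to zero: Σxᵢ(yᵢ − βxᵢ)/1 − β/2 = 0, so β = Σxᵢyᵢ / (Σxᵢ² + σ²/τ²).
Σxᵢyᵢ = 5·17 + 1·4 + 3·13 + 2·9 + 1·3 = 149; Σxᵢ² = 40; σ²/τ² = 0.5.
β̂_MAP = 149 / (40 + 0.5) = 149/40.5 ≈ 3.679.

β̂_MAP = 3.679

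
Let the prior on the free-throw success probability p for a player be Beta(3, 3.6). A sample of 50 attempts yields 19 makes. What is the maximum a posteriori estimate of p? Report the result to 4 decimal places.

p̂_MAP = 0.3846

Prior: Beta(3, 3.6).
Data: 19 successes in 50 trials. The binomial likelihood contributes p^19(1−p)^31, so the posterior is Beta(3+19, 3.6+31) = Beta(22, 34.6).
For Beta(a, b) with a, b > 1 the mode is (a−1)/(a+b−2) = 21/54.6 ≈ 0.3846.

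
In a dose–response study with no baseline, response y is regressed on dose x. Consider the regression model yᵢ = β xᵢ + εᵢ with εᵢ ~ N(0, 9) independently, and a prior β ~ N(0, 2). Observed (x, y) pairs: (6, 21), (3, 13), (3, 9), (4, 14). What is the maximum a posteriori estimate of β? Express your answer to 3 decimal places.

β̂_MAP = 3.329

log p(β | y) = −Σ(yᵢ − βxᵢ)²/(2·9) − β²/(2·2) + const.
Setting the derivative to zero: Σxᵢ(yᵢ − βxᵢ)/9 − β/2 = 0, so β = Σxᵢyᵢ / (Σxᵢ² + σ²/τ²).
Σxᵢyᵢ = 6·21 + 3·13 + 3·9 + 4·14 = 248; Σxᵢ² = 70; σ²/τ² = 4.5.
β̂_MAP = 248 / (70 + 4.5) = 248/74.5 ≈ 3.329.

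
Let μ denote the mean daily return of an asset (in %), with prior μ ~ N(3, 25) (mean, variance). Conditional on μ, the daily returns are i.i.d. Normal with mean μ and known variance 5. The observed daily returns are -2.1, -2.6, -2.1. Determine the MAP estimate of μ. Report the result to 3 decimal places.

μ̂_MAP = -1.938

n = 3; x̄ = ((-2.1) + (-2.6) + (-2.1))/3 = -6.8/3 = -34/15 ≈ -2.2667.
For a Normal prior and Normal likelihood with known variance, the posterior is Normal; its mode equals its mean, the precision-weighted average.
Prior precision 1/σ₀² = 1/25 = 0.04; data precision n/σ² = 3/5 = 0.6.
μ̂ = (0.04·3 + 0.6·(-34/15)) / (0.04 + 0.6) = (-1.24)/0.64 = -1.9375 ≈ -1.938.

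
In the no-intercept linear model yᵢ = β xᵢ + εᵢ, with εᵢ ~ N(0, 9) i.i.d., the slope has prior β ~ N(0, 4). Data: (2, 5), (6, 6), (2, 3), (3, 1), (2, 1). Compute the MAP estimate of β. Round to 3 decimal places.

β̂_MAP = 0.962

log p(β | y) = −Σ(yᵢ − βxᵢ)²/(2·9) − β²/(2·4) + const.
Setting the derivative to zero: Σxᵢ(yᵢ − βxᵢ)/9 − β/4 = 0, so β = Σxᵢyᵢ / (Σxᵢ² + σ²/τ²).
Σxᵢyᵢ = 2·5 + 6·6 + 2·3 + 3·1 + 2·1 = 57; Σxᵢ² = 57; σ²/τ² = 2.25.
β̂_MAP = 57 / (57 + 2.25) = 57/59.25 ≈ 0.962.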